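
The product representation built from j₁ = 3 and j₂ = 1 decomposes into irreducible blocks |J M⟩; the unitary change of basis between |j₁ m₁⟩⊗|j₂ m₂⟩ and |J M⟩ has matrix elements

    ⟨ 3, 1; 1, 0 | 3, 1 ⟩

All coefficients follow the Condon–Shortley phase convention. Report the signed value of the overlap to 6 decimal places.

+0.288675  (= +√(1/12))

√[7·1!5!1!/8! · 4!2!1!1!4!2!] = √(48)
  +(−1)^0/∏(0,1,2,1,3,0)! = 1/12  (running 1/12)
  +(−1)^1/∏(1,0,1,0,4,1)! = -1/24  (running 1/24)
⟨..|..⟩ = √(48)·(1/24) = +0.288675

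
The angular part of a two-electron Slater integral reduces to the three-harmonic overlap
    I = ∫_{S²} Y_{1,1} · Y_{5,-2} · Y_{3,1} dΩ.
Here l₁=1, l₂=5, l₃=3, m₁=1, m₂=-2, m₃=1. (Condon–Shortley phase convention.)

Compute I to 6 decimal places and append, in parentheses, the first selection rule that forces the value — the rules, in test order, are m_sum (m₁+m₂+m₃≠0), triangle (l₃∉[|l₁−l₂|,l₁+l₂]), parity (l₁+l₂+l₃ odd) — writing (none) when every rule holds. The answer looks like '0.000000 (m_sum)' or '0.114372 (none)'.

l₃=3 ∉ [4,6] — triangle fails ⇒ I = 0

0.000000 (triangle)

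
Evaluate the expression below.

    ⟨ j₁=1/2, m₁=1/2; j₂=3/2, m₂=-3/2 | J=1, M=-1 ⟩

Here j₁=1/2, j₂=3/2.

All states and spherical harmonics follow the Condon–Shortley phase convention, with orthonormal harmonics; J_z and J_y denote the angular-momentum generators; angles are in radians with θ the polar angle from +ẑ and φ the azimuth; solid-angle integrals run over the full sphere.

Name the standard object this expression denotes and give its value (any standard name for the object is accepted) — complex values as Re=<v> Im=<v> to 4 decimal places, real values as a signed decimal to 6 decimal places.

This is a Clebsch–Gordan (vector-coupling) coefficient.
triangle: 1!×0!×2!/4! = 2/24
(j±m)!: 1!×0!×0!×3!×0!×2! = 12
prefactor² = (2J+1)×Δ×N² = 3
  k=0: +1/(0!×1!×0!×0!×0!×2!) = 1/2
Σ = 1/2  ⇒  CG² = 3×(1/2)² = 3/4
CG = +√(3/4) = +0.866025

Clebsch–Gordan coefficient, +√(3/4) ≈ +0.866025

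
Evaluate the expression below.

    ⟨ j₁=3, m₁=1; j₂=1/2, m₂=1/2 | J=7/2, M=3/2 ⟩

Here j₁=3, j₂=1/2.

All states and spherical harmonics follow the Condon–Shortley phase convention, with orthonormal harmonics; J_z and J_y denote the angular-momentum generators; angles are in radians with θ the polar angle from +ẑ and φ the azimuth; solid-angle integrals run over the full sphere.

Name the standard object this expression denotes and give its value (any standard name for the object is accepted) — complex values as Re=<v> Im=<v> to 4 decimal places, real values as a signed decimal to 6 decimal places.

This is a Clebsch–Gordan (vector-coupling) coefficient.
√[8·0!6!1!/8! · 4!2!1!0!5!2!] = √(11520/7)
  +(−1)^0/∏(0,0,2,1,4,0)! = 1/48  (running 1/48)
⟨..|..⟩ = √(11520/7)·(1/48) = +0.845154

Clebsch–Gordan coefficient, +√(5/7) ≈ +0.845154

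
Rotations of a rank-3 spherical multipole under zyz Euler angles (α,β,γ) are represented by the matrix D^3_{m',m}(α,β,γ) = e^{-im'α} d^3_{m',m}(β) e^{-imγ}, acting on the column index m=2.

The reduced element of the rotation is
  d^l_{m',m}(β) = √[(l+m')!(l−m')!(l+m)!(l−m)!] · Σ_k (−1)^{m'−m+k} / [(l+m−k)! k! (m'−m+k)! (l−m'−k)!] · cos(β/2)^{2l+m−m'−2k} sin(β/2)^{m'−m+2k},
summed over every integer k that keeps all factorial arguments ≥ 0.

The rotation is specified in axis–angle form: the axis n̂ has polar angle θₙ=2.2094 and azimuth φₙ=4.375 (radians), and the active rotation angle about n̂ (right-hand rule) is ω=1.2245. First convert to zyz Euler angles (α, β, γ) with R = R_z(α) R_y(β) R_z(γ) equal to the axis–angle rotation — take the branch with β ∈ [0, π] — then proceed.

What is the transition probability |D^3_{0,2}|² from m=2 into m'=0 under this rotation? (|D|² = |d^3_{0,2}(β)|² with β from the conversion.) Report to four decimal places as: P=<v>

P=0.2778

Axis–angle → zyz. n̂ = (sinθₙcosφₙ, sinθₙsinφₙ, cosθₙ) = (-0.265789, -0.757661, -0.596075), ω = 1.2245.
R = I cosω + sinω [n̂]ₓ + (1−cosω) n̂n̂ᵀ gives
  R = [+0.386082, +0.693717, -0.608027; -0.427663, +0.718625, +0.548346; +0.817340, +0.048324, +0.574125]
β = atan2(√(R₁₃²+R₂₃²), R₃₃) = 0.959261; α = atan2(R₂₃, R₁₃) mod 2π = 2.407760; γ = atan2(R₃₂, −R₃₁) mod 2π = 3.082538
Split into d^3_{0,2}(β=0.9593) × two z-phases.
Half-angle: c=0.887165, s=0.461451. N=√(6·6·120·1)=65.726707
The bounds max(0,m−m')=2 and min(l+m,l−m')=3 give 2 terms
  k=2: (−1)^0·65.7267/(12)·0.8872^4·0.4615^2 = +0.722489
  k=3: (−1)^1·65.7267/(12)·0.8872^2·0.4615^4 = -0.195467
d^3_{0,2}(0.9593) = +0.722489 -0.195467 = +0.527022
|D^3_{0,2}|² = |d^3_{0,2}(β)|² = (+0.527022)² = 0.277752 (the z-rotation phases have unit modulus)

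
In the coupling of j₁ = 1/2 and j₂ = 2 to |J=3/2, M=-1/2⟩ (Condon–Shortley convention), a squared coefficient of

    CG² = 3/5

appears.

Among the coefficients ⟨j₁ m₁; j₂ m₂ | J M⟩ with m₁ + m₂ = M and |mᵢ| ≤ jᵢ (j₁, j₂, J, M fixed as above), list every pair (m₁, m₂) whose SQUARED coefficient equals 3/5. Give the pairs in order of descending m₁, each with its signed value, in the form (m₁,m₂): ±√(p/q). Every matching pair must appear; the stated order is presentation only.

Admissible pairs with m₁+m₂ = M = -1/2: (-1/2,0), (1/2,-1)
  (m₁,m₂)=(1/2,-1): CG² = 3/5, CG = +√(3/5)   ← matches the target
  (m₁,m₂)=(-1/2,0): CG² = 2/5, CG = −√(2/5)
Pairs with CG² = 3/5: (1/2,-1): +√(3/5)

(1/2,-1): +√(3/5)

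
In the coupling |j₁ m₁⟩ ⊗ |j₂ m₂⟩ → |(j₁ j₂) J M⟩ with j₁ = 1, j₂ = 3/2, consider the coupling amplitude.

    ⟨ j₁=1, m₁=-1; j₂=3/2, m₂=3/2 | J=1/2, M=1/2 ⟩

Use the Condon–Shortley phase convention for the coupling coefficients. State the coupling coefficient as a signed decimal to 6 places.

√[2·2!0!1!/4! · 0!2!3!0!1!0!] = √(2)
  +(−1)^2/∏(2,0,0,1,0,0)! = 1/2  (running 1/2)
⟨..|..⟩ = √(2)·(1/2) = +0.707107

+0.707107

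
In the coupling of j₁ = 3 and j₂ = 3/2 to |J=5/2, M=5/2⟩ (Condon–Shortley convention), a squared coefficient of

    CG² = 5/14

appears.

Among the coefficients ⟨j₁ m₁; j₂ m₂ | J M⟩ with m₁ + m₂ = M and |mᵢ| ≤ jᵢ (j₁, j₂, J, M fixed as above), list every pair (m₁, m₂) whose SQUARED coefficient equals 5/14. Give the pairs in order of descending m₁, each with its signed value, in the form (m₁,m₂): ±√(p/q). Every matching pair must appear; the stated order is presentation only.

(2,1/2): −√(5/14)

Admissible pairs with m₁+m₂ = M = 5/2: (1,3/2), (2,1/2), (3,-1/2)
  (m₁,m₂)=(3,-1/2): CG² = 15/28, CG = +√(15/28)
  (m₁,m₂)=(2,1/2): CG² = 5/14, CG = −√(5/14)   ← matches the target
  (m₁,m₂)=(1,3/2): CG² = 3/28, CG = +√(3/28)
Pairs with CG² = 5/14: (2,1/2): −√(5/14)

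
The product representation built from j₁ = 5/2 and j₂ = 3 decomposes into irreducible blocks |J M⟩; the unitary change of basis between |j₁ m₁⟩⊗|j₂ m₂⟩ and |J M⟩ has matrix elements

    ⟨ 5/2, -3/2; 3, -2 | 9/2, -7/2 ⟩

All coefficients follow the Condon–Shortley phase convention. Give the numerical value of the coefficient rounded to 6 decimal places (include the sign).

+0.100504  (= +√(1/99))

triangle: 1!*4!*5!/11! = 2880/39916800
(j±m)!: 1!*4!*1!*5!*1!*8! = 116121600
prefactor² = (2J+1)*Δ*N² = 921600/11
  k=0: +1/(0!*1!*4!*1!*0!*4!) = 1/576
  k=1: −1/(1!*0!*3!*0!*1!*5!) = -1/720
Σ = 1/2880  ⇒  CG² = 921600/11*(1/2880)² = 1/99
CG = +√(1/99) = +0.100504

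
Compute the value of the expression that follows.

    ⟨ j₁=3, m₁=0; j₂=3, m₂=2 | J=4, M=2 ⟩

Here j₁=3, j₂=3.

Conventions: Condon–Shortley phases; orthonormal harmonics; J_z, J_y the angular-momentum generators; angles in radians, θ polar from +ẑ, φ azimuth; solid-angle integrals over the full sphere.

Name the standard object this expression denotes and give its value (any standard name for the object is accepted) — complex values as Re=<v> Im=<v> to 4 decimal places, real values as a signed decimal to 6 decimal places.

This is a Clebsch–Gordan (vector-coupling) coefficient.
triangle: 2!*4!*4!/11! = 1152/39916800
(j±m)!: 3!*3!*5!*1!*6!*2! = 6220800
prefactor² = (2J+1)*Δ*N² = 124416/77
  k=1: −1/(1!*1!*2!*4!*2!*0!) = -1/96
  k=2: +1/(2!*0!*1!*3!*3!*1!) = 1/72
Σ = 1/288  ⇒  CG² = 124416/77*(1/288)² = 3/154
CG = +√(3/154) = +0.139573

Clebsch–Gordan coefficient, +√(3/154) ≈ +0.139573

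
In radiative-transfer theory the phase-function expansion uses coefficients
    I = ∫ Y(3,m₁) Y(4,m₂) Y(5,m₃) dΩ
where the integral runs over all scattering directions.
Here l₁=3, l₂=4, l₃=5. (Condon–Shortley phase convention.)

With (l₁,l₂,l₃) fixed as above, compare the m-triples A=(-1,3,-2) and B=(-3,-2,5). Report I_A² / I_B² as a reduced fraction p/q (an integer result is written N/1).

Same 3,4,5: normalisation and zero-m 3j drop out of the ratio.
A: Δ: 2! 4! 6! / 13! → 1/180180; sum: t=1:−1/4320 t=2:+1/960 = 7/8640; 3j²(3 4 5; -1 3 -2) = Δ·Π!·Σ² = 343/12870  (sign -1)
B: Δ: 2! 4! 6! / 13! → 1/180180; sum: t=2:+1/34560 = 1/34560; 3j²(3 4 5; -3 -2 5) = Δ·Π!·Σ² = 5/286  (sign +1)
I_A²/I_B² = (343/12870)/(5/286) = 343/225

343/225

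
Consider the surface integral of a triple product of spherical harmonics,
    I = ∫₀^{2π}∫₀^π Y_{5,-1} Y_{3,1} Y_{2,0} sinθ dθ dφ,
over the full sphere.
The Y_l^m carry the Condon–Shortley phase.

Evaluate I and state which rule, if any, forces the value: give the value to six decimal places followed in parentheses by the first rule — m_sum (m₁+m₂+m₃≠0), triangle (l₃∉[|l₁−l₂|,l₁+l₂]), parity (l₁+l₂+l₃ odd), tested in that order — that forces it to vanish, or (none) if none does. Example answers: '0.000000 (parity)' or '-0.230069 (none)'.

m-sum 0 ✓  L=10 even ✓  2≤2≤8 ✓
Π(2lᵢ+1) = 11×7×5 = 385
triangle coeff Δ(5,3,2) = 1/2310
Σ_t [3,3]: t=3:−1/144 = -1/144
(3j)²=10/231 [(5 3 2; 0 0 0)], sign=-1
Σ_t [4,4]: t=4:+1/192 = 1/192
(3j)²=3/77 [(5 3 2; -1 1 0)], sign=+1
⇒ 4πI² = 50/77
I = (-1)√(50/77/(4π)) = -0.22731846
No selection rule forces the value: the integral is nonzero (none).

-0.227318 (none)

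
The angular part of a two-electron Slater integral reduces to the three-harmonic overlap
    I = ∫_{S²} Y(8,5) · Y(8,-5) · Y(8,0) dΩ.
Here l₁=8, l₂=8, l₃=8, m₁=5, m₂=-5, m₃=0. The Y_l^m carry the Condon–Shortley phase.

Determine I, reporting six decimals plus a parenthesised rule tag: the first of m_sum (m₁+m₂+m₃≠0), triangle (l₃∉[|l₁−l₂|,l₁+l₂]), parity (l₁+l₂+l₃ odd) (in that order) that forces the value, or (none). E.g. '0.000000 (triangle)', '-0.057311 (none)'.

m-sum 0 ✓  L=24 even ✓  0≤8≤16 ✓
Π(2lᵢ+1) = 17×17×17 = 4913
triangle coeff Δ(8,8,8) = 1/236637794250
Σ_t [0,8]: t=0:+1/65548320768000 t=1:−1/128024064000 t=2:+1/2985984000 t=3:−1/373248000 t=4:+1/191102976 t=5:−1/373248000 t=6:+1/2985984000 t=7:−1/128024064000 t=8:+1/65548320768000 = 11/20808990720
(3j)²=490/96577 [(8 8 8; 0 0 0)], sign=+1
Σ_t [0,3]: t=0:+1/20901888000 t=1:−1/10450944000 t=2:+1/36578304000 t=3:−1/1170505728000 = -1/46820229120
(3j)²=65/14858 [(8 8 8; 5 -5 0)], sign=-1
⇒ 4πI² = 20825/190969
I = (-1)√(20825/190969/(4π)) = -0.09315499
No selection rule forces the value: the integral is nonzero (none).

-0.093155 (none)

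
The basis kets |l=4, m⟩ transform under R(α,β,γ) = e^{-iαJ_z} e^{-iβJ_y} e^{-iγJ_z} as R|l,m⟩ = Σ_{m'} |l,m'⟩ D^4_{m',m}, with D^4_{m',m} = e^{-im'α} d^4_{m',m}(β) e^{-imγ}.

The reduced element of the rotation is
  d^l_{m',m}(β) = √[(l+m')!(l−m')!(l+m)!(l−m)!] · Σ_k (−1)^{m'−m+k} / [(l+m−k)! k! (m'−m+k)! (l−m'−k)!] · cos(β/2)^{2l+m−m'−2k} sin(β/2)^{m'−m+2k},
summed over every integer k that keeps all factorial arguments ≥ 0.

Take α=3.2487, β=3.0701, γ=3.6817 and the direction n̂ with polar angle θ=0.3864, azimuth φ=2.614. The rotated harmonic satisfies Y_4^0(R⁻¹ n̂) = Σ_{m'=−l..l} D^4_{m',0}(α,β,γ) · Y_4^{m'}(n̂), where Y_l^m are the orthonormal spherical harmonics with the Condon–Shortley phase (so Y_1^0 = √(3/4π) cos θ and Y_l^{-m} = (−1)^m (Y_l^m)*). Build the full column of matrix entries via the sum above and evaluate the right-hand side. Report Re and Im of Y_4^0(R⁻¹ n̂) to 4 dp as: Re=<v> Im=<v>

Need the full column D^4_{m',0} for m'=−4..4 at α=3.2487, β=3.0701, γ=3.6817.
cos(β/2)=0.035739, sin(β/2)=0.999361
d^4_{-4,0}: single k=4 term ⇒ +0.000014;  D = +0.000012+0.000006i
d^4_{-3,0}: k∈[3..4] ⇒ +0.000001 -0.000538 = -0.000538;  D = +0.000510+0.000170i
d^4_{-2,0}: k∈[2..4] ⇒ +0.000000 -0.000041 +0.012071 = +0.012030;  D = +0.011755+0.002557i
d^4_{-1,0}: k∈[1..4] ⇒ +0.000000 -0.000002 +0.001221 -0.159115 = -0.157896;  D = +0.156991+0.016879i
d^4_{0,0}: k∈[0..4] ⇒ +0.000000 -0.000000 +0.000059 -0.020358 +0.994901 = +0.974601;  D = +0.974601+0.000000i
d^4_{1,0}: k∈[0..3] ⇒ -0.000000 +0.000002 -0.001221 +0.159115 = +0.157896;  D = -0.156991+0.016879i
d^4_{2,0}: k∈[0..2] ⇒ +0.000000 -0.000041 +0.012071 = +0.012030;  D = +0.011755-0.002557i
d^4_{3,0}: k∈[0..1] ⇒ -0.000001 +0.000538 = +0.000538;  D = -0.000510+0.000170i
d^4_{4,0}: single k=0 term ⇒ +0.000014;  D = +0.000012-0.000006i
Y_4^{m'}(θ=0.3864,φ=2.614) and Σ D·Y over m':
  (+0.0000+0.0000i)·(-0.0046+0.0077i)  (+0.0005+0.0002i)·(+0.0007-0.0620i)  (+0.0118+0.0026i)·(+0.1173+0.2069i)  (+0.1570+0.0169i)·(-0.4289-0.2499i)  (+0.9746+0.0000i)·(+0.3200+0.0000i)  (-0.1570+0.0169i)·(+0.4289-0.2499i)  (+0.0118-0.0026i)·(+0.1173-0.2069i)  (-0.0005+0.0002i)·(-0.0007-0.0620i)  (+0.0000-0.0000i)·(-0.0046-0.0077i)
Y_4^0(R⁻¹ n̂) = +0.187379+0.000000i

Re=0.1874 Im=0.0000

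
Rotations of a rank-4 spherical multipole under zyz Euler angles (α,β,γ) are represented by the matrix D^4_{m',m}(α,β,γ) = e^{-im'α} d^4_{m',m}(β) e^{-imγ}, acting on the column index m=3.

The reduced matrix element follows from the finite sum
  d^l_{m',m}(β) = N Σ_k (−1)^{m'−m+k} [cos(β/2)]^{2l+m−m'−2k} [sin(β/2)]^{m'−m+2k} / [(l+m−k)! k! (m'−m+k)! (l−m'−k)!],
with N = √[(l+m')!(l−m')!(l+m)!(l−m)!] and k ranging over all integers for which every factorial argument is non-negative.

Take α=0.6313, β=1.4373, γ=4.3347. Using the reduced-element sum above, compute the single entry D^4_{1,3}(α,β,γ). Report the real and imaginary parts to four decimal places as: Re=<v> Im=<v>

Re=-0.0828 Im=0.1509

D^4_{1,3}(0.6313,1.4373,4.3347) = e^{-i·1·0.6313}·d^4_{1,3}(1.4373)·e^{-i·3·4.3347}. Compute d first:
c=cos(1.437300/2)=0.752695, s=sin(1.437300/2)=0.658369; N=√[120·6·5040·1]=1904.940944
The bounds max(0,m−m')=2 and min(l+m,l−m')=3 give 2 terms
  k=2: (−1)^0·1904.9409/(240)·0.7527^6·0.6584^2 = +0.625639
  k=3: (−1)^1·1904.9409/(144)·0.7527^4·0.6584^4 = -0.797762
d^4_{1,3}(1.4373) = +0.625639 -0.797762 = -0.172123
Phases: e^{-i·(1)·0.6313}=+0.807261-0.590195i, e^{-i·(3)·4.3347}=+0.905716-0.423884i ⇒ D=-0.082787+0.150906i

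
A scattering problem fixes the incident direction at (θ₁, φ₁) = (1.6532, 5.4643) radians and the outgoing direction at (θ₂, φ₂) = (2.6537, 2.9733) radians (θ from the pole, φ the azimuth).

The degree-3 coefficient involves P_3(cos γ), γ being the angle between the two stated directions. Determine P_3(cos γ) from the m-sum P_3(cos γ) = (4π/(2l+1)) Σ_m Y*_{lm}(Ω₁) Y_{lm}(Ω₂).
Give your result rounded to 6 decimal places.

Addition theorem: P_3(cos γ) = (4π/7) Σ_m Y*_{lm}(Ω₁) Y_{lm}(Ω₂), m = −3…3:
  [-3]  conj(Y_{3,-3})(Ω₁) = (-0.319845, -0.261268) ; Y_{3,-3}(Ω₂) = (-0.037615, -0.020788) ; Δ = (0.006600, 0.016476)
  [-2]  conj(Y_{3,-2})(Ω₁) = (0.005592, 0.083363) ; Y_{3,-2}(Ω₂) = (-0.187239, -0.065515) ; Δ = (0.004415, -0.015975)
  [-1]  conj(Y_{3,-1})(Ω₁) = (-0.212542, 0.227276) ; Y_{3,-1}(Ω₂) = (-0.433324, -0.073622) ; Δ = (0.108832, -0.082836)
  [+0]  conj(Y_{3,0})(Ω₁) = (0.091108, -0.000000) ; Y_{3,0}(Ω₂) = (-0.297098, 0.000000) ; Δ = (-0.027068, 0.000000)
  [+1]  conj(Y_{3,1})(Ω₁) = (0.212542, 0.227276) ; Y_{3,1}(Ω₂) = (0.433324, -0.073622) ; Δ = (0.108832, 0.082836)
  [+2]  conj(Y_{3,2})(Ω₁) = (0.005592, -0.083363) ; Y_{3,2}(Ω₂) = (-0.187239, 0.065515) ; Δ = (0.004415, 0.015975)
  [+3]  conj(Y_{3,3})(Ω₁) = (0.319845, -0.261268) ; Y_{3,3}(Ω₂) = (0.037615, -0.020788) ; Δ = (0.006600, -0.016476)
Total Σ_m = (0.212624, 0.000000). Multiply by 1.795196: (0.381703, 0.000000). P_3(cos γ) = 0.381703

0.381703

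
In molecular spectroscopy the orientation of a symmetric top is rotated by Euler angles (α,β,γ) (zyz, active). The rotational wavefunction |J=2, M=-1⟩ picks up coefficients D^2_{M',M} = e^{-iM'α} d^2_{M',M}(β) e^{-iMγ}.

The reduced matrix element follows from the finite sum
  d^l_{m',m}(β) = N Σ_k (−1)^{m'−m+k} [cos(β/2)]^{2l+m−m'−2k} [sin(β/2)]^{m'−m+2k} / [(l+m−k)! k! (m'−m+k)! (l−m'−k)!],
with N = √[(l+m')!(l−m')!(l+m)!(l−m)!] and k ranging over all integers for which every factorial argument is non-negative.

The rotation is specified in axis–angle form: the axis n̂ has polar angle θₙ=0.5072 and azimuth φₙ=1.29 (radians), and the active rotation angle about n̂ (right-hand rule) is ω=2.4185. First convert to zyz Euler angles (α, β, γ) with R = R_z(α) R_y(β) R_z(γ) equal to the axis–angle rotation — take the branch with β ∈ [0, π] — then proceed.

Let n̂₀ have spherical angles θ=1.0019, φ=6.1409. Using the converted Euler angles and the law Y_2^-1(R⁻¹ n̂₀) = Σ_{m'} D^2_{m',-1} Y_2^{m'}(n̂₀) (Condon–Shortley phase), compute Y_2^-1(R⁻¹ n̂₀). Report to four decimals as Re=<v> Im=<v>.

Axis–angle → zyz. n̂ = (sinθₙcosφₙ, sinθₙsinφₙ, cosθₙ) = (+0.134606, +0.466708, +0.874108), ω = 2.4185.
R = I cosω + sinω [n̂]ₓ + (1−cosω) n̂n̂ᵀ gives
  R = [-0.718059, -0.468480, +0.514702; +0.688326, -0.368636, +0.624751; -0.102946, +0.802891, +0.587169]
β = atan2(√(R₁₃²+R₂₃²), R₃₃) = 0.943239; α = atan2(R₂₃, R₁₃) mod 2π = 0.881681; γ = atan2(R₃₂, −R₃₁) mod 2π = 1.443273
Need the full column D^2_{m',-1} for m'=−2..2 at α=0.8817, β=0.9432, γ=1.4433.
cos(β/2)=0.890834, sin(β/2)=0.454330
d^2_{-2,-1}: single k=1 term ⇒ +0.642378;  D = -0.641020-0.041752i
d^2_{-1,-1}: k∈[0..1] ⇒ +0.629777 -0.491424 = +0.138352;  D = -0.094726+0.100838i
d^2_{0,-1}: k∈[0..1] ⇒ -0.786750 +0.204638 = -0.582112;  D = -0.074032-0.577385i
d^2_{1,-1}: k∈[0..1] ⇒ +0.491424 -0.042607 = +0.448817;  D = +0.379882+0.239011i
d^2_{2,-1}: single k=0 term ⇒ -0.167086;  D = -0.158599+0.052574i
Y_2^{m'}(θ=1.0019,φ=6.1409) and Σ D·Y over m':
  (-0.6410-0.0418i)·(+0.2632+0.0770i)  (-0.0947+0.1008i)·(+0.3471+0.0497i)  (-0.0740-0.5774i)·(-0.0408+0.0000i)  (+0.3799+0.2390i)·(-0.3471+0.0497i)  (-0.1586+0.0526i)·(+0.2632-0.0770i)
Y_2^-1(R⁻¹ n̂) = -0.381764-0.044501i

Re=-0.3818 Im=-0.0445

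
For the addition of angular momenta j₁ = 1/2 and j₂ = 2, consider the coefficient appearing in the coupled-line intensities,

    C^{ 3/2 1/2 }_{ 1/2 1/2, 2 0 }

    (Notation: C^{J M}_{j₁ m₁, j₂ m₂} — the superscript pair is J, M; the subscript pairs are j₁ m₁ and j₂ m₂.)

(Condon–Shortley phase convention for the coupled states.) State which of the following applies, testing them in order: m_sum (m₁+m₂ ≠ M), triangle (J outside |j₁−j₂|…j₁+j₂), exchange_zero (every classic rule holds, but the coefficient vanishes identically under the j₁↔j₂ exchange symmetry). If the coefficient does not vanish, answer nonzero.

nonzero

m-sum: m₁+m₂ = 1/2+0 = 1/2, M = 1/2  ✓
triangle: |j₁−j₂| = 3/2 ≤ J = 3/2 ≤ j₁+j₂ = 5/2  ✓
exchange: j₁≠j₂ or m₁≠m₂ — the exchange symmetry imposes no constraint here
value check: CG = +√(2/5) = +0.632456 ≠ 0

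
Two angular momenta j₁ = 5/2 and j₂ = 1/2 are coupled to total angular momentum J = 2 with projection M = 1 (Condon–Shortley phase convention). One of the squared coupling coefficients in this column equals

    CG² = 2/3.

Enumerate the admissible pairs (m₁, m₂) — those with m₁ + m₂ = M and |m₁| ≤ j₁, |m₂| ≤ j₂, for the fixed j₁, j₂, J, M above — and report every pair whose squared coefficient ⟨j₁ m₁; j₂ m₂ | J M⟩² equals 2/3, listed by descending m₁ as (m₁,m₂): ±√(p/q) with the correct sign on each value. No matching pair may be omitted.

(3/2,-1/2): +√(2/3)

Admissible pairs with m₁+m₂ = M = 1: (1/2,1/2), (3/2,-1/2)
  (m₁,m₂)=(3/2,-1/2): CG² = 2/3, CG = +√(2/3)   ← matches the target
  (m₁,m₂)=(1/2,1/2): CG² = 1/3, CG = −√(1/3)
Pairs with CG² = 2/3: (3/2,-1/2): +√(2/3)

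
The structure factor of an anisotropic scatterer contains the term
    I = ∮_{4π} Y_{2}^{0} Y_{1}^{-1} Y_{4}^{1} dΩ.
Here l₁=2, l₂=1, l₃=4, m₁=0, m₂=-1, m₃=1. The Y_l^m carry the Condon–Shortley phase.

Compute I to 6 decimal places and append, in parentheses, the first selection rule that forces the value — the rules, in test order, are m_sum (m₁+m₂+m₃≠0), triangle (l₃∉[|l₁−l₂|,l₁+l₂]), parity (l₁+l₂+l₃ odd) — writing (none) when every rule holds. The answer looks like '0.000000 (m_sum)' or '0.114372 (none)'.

0.000000 (triangle)

l₃=4 ∉ [1,3] — triangle fails ⇒ I = 0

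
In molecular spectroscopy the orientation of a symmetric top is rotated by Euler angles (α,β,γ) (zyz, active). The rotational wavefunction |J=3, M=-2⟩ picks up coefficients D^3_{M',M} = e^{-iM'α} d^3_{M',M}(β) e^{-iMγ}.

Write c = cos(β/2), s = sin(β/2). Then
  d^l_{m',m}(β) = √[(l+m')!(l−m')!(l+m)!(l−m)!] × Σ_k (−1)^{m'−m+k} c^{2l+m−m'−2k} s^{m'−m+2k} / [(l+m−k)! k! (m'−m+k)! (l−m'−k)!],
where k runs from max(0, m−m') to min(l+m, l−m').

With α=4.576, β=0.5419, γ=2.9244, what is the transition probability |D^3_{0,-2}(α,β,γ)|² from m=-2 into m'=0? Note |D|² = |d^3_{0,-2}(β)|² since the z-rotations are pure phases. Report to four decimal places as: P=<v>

P=0.0974

Split into d^3_{0,-2}(β=0.5419) × two z-phases.
c=cos(0.541900/2)=0.963517, s=sin(0.541900/2)=0.267647; N=√[6·6·1·120]=65.726707
k∈{0,1} keeps every argument non-negative
  k=0: (−1)^2·65.7267/(12)·0.9635^4·0.2676^2 = +0.338160
  k=1: (−1)^3·65.7267/(12)·0.9635^2·0.2676^4 = -0.026093
d^3_{0,-2}(0.5419) = +0.338160 -0.026093 = +0.312067
|D^3_{0,-2}|² = |d^3_{0,-2}(β)|² = (+0.312067)² = 0.097386 (the z-rotation phases have unit modulus)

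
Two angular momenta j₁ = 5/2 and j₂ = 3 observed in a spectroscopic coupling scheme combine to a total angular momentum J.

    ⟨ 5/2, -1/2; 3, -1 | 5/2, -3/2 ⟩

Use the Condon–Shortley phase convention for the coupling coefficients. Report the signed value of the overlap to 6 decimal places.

−√(1/35) = -0.169031

triangle: 3!·2!·3!/9! = 72/362880
(j±m)!: 2!·3!·2!·4!·1!·4! = 13824
prefactor² = (2J+1)·Δ·N² = 576/35
  k=1: −1/(1!·2!·2!·1!·0!·2!) = -1/8
  k=2: +1/(2!·1!·1!·0!·1!·3!) = 1/12
Σ = -1/24  ⇒  CG² = 576/35·(-1/24)² = 1/35
CG = −√(1/35) = -0.169031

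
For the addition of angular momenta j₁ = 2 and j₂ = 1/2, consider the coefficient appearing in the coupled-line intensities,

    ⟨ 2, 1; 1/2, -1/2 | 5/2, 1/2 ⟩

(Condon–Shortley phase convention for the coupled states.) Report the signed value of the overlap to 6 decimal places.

+√(2/5) = +0.632456

j₁+j₂−J=0  J+j₁−j₂=4  J−j₁+j₂=1  j₁+j₂+J+1=6
(j₁±m₁, j₂±m₂, J±M) = (3,1,0,1,3,2)
P² = 72/5
sum k=0..0:
  [0] +1/6 = 1/6
S = 1/6
C² = P²·S² = 2/5 ; C = +0.632456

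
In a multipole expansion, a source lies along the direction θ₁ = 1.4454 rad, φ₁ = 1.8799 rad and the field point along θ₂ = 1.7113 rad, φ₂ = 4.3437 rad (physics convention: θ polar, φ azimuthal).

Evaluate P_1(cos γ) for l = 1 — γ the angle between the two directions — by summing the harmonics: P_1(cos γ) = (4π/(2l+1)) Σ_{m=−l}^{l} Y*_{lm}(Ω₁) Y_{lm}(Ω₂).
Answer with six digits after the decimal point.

-0.782741

Addition theorem: P_1(cos γ) = (4π/3) Σ_m Y*_{lm}(Ω₁) Y_{lm}(Ω₂), m = −1…1:
  m=-1: Y*=(-0.104276, 0.326536)  Y=(-0.123287, 0.319101)  product (-0.091342, -0.073532)
  m=+0: Y*=(0.061109, -0.000000)  Y=(-0.068425, 0.000000)  product (-0.004181, 0.000000)
  m=+1: Y*=(0.104276, 0.326536)  Y=(0.123287, 0.319101)  product (-0.091342, 0.073532)
Σ over m = (-0.186866, 0.000000); ×(4π/3) → (-0.782741, 0.000000). Real part: -0.782741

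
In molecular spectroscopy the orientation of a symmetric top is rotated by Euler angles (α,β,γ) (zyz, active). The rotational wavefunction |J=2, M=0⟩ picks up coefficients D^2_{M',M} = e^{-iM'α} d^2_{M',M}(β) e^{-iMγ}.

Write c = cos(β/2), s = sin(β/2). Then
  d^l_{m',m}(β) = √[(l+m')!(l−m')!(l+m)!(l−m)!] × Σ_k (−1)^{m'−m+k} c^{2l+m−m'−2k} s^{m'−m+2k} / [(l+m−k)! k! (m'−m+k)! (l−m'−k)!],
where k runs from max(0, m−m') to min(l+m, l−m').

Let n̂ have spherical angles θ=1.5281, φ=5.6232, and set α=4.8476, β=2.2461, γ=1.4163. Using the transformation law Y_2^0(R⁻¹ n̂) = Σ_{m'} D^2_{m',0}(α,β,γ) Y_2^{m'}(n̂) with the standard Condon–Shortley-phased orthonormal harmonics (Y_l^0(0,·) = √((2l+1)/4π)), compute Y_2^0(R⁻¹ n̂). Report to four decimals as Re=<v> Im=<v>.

Re=-0.0495 Im=0.0000

Need the full column D^2_{m',0} for m'=−2..2 at α=4.8476, β=2.2461, γ=1.4163.
cos(β/2)=0.432935, sin(β/2)=0.901425
d^2_{-2,0}: single k=2 term ⇒ +0.373062;  D = -0.359504-0.099659i
d^2_{-1,0}: k∈[1..2] ⇒ +0.179173 -0.776761 = -0.597587;  D = -0.080554+0.592133i
d^2_{0,0}: k∈[0..2] ⇒ +0.035131 -0.609207 +0.660265 = +0.086189;  D = +0.086189+0.000000i
d^2_{1,0}: k∈[0..1] ⇒ -0.179173 +0.776761 = +0.597587;  D = +0.080554+0.592133i
d^2_{2,0}: single k=0 term ⇒ +0.373062;  D = -0.359504+0.099659i
Y_2^{m'}(θ=1.5281,φ=5.6232) and Σ D·Y over m':
  (-0.3595-0.0997i)·(+0.0957+0.3735i)  (-0.0806+0.5921i)·(+0.0260+0.0202i)  (+0.0862+0.0000i)·(-0.3137+0.0000i)  (+0.0806+0.5921i)·(-0.0260+0.0202i)  (-0.3595+0.0997i)·(+0.0957-0.3735i)
Y_2^0(R⁻¹ n̂) = -0.049511+0.000000i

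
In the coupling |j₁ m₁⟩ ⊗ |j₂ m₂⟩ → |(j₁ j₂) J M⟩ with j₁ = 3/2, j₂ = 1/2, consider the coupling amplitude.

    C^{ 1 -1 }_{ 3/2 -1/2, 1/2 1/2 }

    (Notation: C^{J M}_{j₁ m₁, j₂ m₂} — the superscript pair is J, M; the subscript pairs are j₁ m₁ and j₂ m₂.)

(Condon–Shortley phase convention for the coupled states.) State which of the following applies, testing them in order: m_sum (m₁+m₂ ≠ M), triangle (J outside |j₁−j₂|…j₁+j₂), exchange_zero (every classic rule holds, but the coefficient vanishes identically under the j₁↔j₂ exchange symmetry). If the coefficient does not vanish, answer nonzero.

m-sum: m₁+m₂ = -1/2+1/2 = 0, M = -1  ✗ ⇒ coefficient is 0

m_sum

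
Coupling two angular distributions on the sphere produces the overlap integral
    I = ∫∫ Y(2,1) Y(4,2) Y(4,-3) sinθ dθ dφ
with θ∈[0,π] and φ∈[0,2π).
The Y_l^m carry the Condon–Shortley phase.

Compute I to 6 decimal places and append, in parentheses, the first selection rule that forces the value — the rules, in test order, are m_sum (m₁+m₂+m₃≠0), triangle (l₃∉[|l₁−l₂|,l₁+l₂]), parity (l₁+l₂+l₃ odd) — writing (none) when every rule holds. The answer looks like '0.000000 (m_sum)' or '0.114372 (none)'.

-0.187702 (none)

Rules hold: Σm=0, L=10 even, 2≤4≤6.
N = 5·9·9 = 405
Δ = 2!·2!·6!/11! = 1/13860
Racah Σ t=0..2: t=0:+1/192 t=1:−1/36 t=2:+1/192 = -5/288
⇒ 3j(2 4 4; 0 0 0)² = 20/693, sgn -1
Racah Σ t=0..1: t=0:+1/1440 t=1:−1/240 = -1/288
⇒ 3j(2 4 4; 1 2 -3)² = 5/132, sgn +1
4πI² = N·(3j₀)²·(3jₘ)² = 375/847
I = -1·√(0.442739/4π) = -0.18770204
No selection rule forces the value: the integral is nonzero (none).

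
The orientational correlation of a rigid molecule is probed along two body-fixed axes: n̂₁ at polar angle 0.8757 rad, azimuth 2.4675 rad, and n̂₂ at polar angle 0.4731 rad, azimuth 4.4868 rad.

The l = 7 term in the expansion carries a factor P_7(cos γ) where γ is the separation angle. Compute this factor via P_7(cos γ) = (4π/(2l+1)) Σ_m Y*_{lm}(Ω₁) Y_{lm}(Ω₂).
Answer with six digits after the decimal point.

Expand P_7 via completeness: Σ_{m} conj(Y_{7,m}) at Ω₁ times Y_{7,m} at Ω₂ —
  m=-7: (-0.00049 - 0.07879j) × (0.00204 + 0.00002j) = 0.00000 - 0.00016j  (running Σ = 0.00000 - 0.00016j)
  m=-6: (-0.15226 + 0.19305j) × (-0.00321 - 0.01455j) = 0.00330 + 0.00160j  (running Σ = 0.00330 + 0.00144j)
  m=-5: (0.41364 - 0.09636j) × (-0.06056 + 0.02872j) = -0.02228 + 0.01772j  (running Σ = -0.01898 + 0.01915j)
  m=-4: (-0.34419 - 0.16424j) × (0.12741 + 0.16134j) = -0.01736 - 0.07646j  (running Σ = -0.03634 - 0.05730j)
  m=-3: (-0.00026 - 0.00054j) × (0.26538 - 0.33035j) = -0.00025 - 0.00006j  (running Σ = -0.03659 - 0.05736j)
  m=-2: (-0.07908 + 0.34934j) × (-0.45860 - 0.22220j) = 0.11389 - 0.14264j  (running Σ = 0.07730 - 0.20000j)
  m=-1: (0.12658 - 0.10113j) × (-0.03001 + 0.13076j) = 0.00942 + 0.01959j  (running Σ = 0.08672 - 0.18041j)
  m=0: (0.31562 + 0.00000j) × (-0.43036 + 0.00000j) = -0.13583 + 0.00000j  (running Σ = -0.04911 - 0.18041j)
  m=1: (-0.12658 - 0.10113j) × (0.03001 + 0.13076j) = 0.00942 - 0.01959j  (running Σ = -0.03968 - 0.20000j)
  m=2: (-0.07908 - 0.34934j) × (-0.45860 + 0.22220j) = 0.11389 + 0.14264j  (running Σ = 0.07420 - 0.05736j)
  m=3: (0.00026 - 0.00054j) × (-0.26538 - 0.33035j) = -0.00025 + 0.00006j  (running Σ = 0.07396 - 0.05730j)
  m=4: (-0.34419 + 0.16424j) × (0.12741 - 0.16134j) = -0.01736 + 0.07646j  (running Σ = 0.05660 + 0.01915j)
  m=5: (-0.41364 - 0.09636j) × (0.06056 + 0.02872j) = -0.02228 - 0.01772j  (running Σ = 0.03432 + 0.00144j)
  m=6: (-0.15226 - 0.19305j) × (-0.00321 + 0.01455j) = 0.00330 - 0.00160j  (running Σ = 0.03762 - 0.00016j)
  m=7: (0.00049 - 0.07879j) × (-0.00204 + 0.00002j) = 0.00000 + 0.00016j  (running Σ = 0.03762 - 0.00000j)
Total Σ_m = 0.03762 - 0.00000j. Multiply by 0.837758: 0.03151 - 0.00000j. P_7(cos γ) = 0.031513

0.031513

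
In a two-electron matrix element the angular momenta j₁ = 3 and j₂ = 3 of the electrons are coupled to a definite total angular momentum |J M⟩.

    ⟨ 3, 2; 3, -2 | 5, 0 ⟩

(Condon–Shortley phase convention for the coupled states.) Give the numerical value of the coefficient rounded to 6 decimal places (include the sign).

+√(4/21) = +0.436436

j₁+j₂−J=1  J+j₁−j₂=5  J−j₁+j₂=5  j₁+j₂+J+1=12
(j₁±m₁, j₂±m₂, J±M) = (5,1,1,5,5,5)
P² = 480000/7
sum k=0..1:
  [0] +1/576 = 1/576
  [1] −1/14400 = -1/14400
S = 1/600
C² = P²·S² = 4/21 ; C = +0.436436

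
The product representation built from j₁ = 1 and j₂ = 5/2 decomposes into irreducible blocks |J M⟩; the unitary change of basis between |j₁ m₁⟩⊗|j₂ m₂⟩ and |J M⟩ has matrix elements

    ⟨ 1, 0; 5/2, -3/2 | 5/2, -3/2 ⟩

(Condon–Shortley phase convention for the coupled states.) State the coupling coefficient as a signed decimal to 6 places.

√[6·1!1!4!/7! · 1!1!1!4!1!4!] = √(576/35)
  +(−1)^0/∏(0,1,1,1,0,3)! = 1/6  (running 1/6)
  +(−1)^1/∏(1,0,0,0,1,4)! = -1/24  (running 1/8)
⟨..|..⟩ = √(576/35)·(1/8) = +0.507093

+√(9/35) = +0.507093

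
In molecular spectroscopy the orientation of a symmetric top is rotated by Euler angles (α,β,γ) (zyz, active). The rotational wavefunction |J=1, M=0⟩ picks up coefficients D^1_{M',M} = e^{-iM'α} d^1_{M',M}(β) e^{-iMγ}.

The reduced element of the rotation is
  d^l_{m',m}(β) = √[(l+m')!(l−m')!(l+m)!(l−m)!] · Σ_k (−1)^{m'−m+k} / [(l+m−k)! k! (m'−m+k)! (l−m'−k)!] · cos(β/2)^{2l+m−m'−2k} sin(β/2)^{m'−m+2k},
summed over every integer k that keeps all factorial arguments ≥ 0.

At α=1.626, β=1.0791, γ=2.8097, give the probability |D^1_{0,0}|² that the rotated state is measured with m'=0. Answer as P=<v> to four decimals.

Split into d^1_{0,0}(β=1.0791) × two z-phases.
Half-angle: c=0.857940, s=0.513750. N=√(1·1·1·1)=1.000000
k: max(0,(0)−(0))=0 … min(1+(0),1−(0))=1
  k=0: (−1)^0·1.0000/(1)·0.8579^2·0.5137^0 = +0.736061
  k=1: (−1)^1·1.0000/(1)·0.8579^0·0.5137^2 = -0.263939
d^1_{0,0}(1.0791) = +0.736061 -0.263939 = +0.472122
|D^1_{0,0}|² = |d^1_{0,0}(β)|² = (+0.472122)² = 0.222899 (the z-rotation phases have unit modulus)

P=0.2229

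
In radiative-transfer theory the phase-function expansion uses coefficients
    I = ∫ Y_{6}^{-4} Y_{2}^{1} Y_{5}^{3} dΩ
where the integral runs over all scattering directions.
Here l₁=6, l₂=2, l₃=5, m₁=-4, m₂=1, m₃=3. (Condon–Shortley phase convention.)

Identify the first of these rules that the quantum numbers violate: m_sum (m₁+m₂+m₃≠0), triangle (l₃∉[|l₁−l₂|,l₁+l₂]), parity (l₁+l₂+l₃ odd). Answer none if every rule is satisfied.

parity

azimuthal sum: -4 + 1 + 3 = 0  ✓
4 ≤ 5 ≤ 8 (triangle on l)  ✓
L = 6 + 2 + 5 = 13 (odd)  ✗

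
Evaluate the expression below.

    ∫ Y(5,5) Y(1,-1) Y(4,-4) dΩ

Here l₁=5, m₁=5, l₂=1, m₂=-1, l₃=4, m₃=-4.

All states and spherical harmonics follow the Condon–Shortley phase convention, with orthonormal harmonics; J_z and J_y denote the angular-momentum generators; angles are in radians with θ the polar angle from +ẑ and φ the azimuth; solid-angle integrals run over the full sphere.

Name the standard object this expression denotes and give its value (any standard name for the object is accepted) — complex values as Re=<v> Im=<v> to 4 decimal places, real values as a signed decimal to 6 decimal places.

This is a Gaunt coefficient — the integral of a triple product of spherical harmonics over the sphere.
Checks pass: Σm=0; 10 even; l₃=4∈[4,6].
(2·5+1)(2·1+1)(2·4+1) = 297
Δ: 2! 8! 0! / 11! → 1/495
sum: t=1:−1/576 = -1/576
3j²(5 1 4; 0 0 0) = Δ·Π!·Σ² = 5/99  (sign -1)
sum: t=0:+1/80640 = 1/80640
3j²(5 1 4; 5 -1 -4) = Δ·Π!·Σ² = 1/11  (sign +1)
combine: 4πI² = 297·5/99·1/11 = 15/11
take √, sign -1: I = -0.32941575

Gaunt coefficient, -0.329416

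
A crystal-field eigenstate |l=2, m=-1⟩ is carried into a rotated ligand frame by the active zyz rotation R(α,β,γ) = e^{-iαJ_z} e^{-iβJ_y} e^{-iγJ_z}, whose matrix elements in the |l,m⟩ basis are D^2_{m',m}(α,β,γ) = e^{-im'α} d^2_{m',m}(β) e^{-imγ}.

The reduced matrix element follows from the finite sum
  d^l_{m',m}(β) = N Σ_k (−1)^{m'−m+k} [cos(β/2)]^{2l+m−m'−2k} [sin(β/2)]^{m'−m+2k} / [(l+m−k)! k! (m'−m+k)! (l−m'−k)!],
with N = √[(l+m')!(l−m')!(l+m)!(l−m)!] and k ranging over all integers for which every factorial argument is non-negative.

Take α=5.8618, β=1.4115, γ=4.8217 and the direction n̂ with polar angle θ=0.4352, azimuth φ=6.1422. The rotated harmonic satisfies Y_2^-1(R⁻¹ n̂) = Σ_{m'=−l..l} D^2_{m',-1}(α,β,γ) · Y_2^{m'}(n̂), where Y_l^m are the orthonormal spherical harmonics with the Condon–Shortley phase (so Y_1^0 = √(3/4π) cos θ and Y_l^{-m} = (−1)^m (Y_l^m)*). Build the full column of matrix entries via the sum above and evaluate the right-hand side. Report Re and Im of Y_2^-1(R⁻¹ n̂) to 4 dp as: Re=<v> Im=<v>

Need the full column D^2_{m',-1} for m'=−2..2 at α=5.8618, β=1.4115, γ=4.8217.
cos(β/2)=0.761125, sin(β/2)=0.648605
d^2_{-2,-1}: single k=1 term ⇒ +0.571977;  D = -0.382906-0.424901i
d^2_{-1,-1}: k∈[0..1] ⇒ +0.335602 -0.731129 = -0.395527;  D = +0.121440+0.376422i
d^2_{0,-1}: k∈[0..1] ⇒ -0.700526 +0.508712 = -0.191814;  D = -0.020926+0.190669i
d^2_{1,-1}: k∈[0..1] ⇒ +0.731129 -0.176979 = +0.554150;  D = +0.280474-0.477930i
d^2_{2,-1}: single k=0 term ⇒ -0.415362;  D = -0.338364+0.240905i
Y_2^{m'}(θ=0.4352,φ=6.1422) and Σ D·Y over m':
  (-0.3829-0.4249i)·(+0.0659+0.0191i)  (+0.1214+0.3764i)·(+0.2924+0.0415i)  (-0.0209+0.1907i)·(+0.4626+0.0000i)  (+0.2805-0.4779i)·(-0.2924+0.0415i)  (-0.3384+0.2409i)·(+0.0659-0.0191i)
Y_2^-1(R⁻¹ n̂) = -0.086816+0.341722i

Re=-0.0868 Im=0.3417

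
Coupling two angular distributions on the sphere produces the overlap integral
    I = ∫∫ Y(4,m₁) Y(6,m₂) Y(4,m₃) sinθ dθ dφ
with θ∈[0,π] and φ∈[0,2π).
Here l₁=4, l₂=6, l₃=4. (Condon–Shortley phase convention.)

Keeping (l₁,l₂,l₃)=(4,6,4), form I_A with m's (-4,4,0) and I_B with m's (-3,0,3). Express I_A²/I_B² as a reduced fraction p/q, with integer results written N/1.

720/289

Shared (l₁,l₂,l₃)=(4,6,4): N and (l;000)² cancel in I_A²/I_B².
A: Δ = 6!·2!·6!/15! = 1/1261260; Racah Σ t=6..6: t=6:+1/69120 = 1/69120; ⇒ 3j(4 6 4; -4 4 0)² = 4/143, sgn +1
B: Δ = 6!·2!·6!/15! = 1/1261260; Racah Σ t=5..6: t=5:−1/28800 t=6:+1/518400 = -17/518400; ⇒ 3j(4 6 4; -3 0 3)² = 289/25740, sgn +1
I_A²/I_B² = (4/143)/(289/25740) = 720/289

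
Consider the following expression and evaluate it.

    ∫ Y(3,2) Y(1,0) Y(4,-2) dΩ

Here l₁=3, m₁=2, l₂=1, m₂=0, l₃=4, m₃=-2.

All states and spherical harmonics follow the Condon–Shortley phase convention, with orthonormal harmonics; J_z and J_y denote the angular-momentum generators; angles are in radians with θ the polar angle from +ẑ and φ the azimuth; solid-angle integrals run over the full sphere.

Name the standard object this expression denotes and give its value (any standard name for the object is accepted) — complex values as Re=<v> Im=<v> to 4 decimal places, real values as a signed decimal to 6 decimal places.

Gaunt coefficient, +0.213244

This is a Gaunt coefficient — the integral of a triple product of spherical harmonics over the sphere.
Rules hold: Σm=0, L=8 even, 2≤4≤4.
N = 7·3·9 = 189
Δ = 0!·6!·2!/9! = 1/252
Racah Σ t=0..0: t=0:+1/36 = 1/36
⇒ 3j(3 1 4; 0 0 0)² = 4/63, sgn +1
Racah Σ t=0..0: t=0:+1/120 = 1/120
⇒ 3j(3 1 4; 2 0 -2)² = 1/21, sgn +1
4πI² = N·(3j₀)²·(3jₘ)² = 4/7
I = +1·√(0.571429/4π) = 0.21324362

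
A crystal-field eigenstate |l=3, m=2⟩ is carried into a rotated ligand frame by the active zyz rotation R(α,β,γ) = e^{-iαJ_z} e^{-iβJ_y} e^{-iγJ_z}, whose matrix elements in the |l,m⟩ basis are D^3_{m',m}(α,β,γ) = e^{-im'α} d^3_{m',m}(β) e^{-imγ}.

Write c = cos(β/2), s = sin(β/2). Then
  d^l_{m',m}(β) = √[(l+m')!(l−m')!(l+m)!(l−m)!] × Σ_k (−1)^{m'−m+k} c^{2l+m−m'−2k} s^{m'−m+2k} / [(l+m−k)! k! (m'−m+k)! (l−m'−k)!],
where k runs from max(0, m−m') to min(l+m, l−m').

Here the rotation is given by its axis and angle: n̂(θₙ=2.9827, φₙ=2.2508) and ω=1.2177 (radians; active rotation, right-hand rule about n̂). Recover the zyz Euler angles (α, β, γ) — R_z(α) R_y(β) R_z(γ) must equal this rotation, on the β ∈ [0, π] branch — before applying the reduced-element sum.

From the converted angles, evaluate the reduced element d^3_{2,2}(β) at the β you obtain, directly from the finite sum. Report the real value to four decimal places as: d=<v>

d=0.9354

Axis–angle → zyz. n̂ = (sinθₙcosφₙ, sinθₙsinφₙ, cosθₙ) = (-0.099491, +0.123031, -0.987403), ω = 1.2177.
R = I cosω + sinω [n̂]ₓ + (1−cosω) n̂n̂ᵀ gives
  R = [+0.352280, +0.918479, +0.179708; -0.934494, +0.355707, +0.013881; -0.051174, -0.172826, +0.983622]
β = atan2(√(R₁₃²+R₂₃²), R₃₃) = 0.181233; α = atan2(R₂₃, R₁₃) mod 2π = 0.077088; γ = atan2(R₃₂, −R₃₁) mod 2π = 5.000266
d^3_{2,2}(β=0.1812) via the finite sum:
c=cos(0.181233/2)=0.995897, s=sin(0.181233/2)=0.090493; N=√[120·1·120·1]=120.000000
k: max(0,(2)−(2))=0 … min(3+(2),3−(2))=1
  k=0: (−1)^0·120.0000/(120)·0.9959^6·0.0905^0 = +0.975634
  k=1: (−1)^1·120.0000/(24)·0.9959^4·0.0905^2 = -0.040277
d^3_{2,2}(0.1812) = +0.975634 -0.040277 = +0.935357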